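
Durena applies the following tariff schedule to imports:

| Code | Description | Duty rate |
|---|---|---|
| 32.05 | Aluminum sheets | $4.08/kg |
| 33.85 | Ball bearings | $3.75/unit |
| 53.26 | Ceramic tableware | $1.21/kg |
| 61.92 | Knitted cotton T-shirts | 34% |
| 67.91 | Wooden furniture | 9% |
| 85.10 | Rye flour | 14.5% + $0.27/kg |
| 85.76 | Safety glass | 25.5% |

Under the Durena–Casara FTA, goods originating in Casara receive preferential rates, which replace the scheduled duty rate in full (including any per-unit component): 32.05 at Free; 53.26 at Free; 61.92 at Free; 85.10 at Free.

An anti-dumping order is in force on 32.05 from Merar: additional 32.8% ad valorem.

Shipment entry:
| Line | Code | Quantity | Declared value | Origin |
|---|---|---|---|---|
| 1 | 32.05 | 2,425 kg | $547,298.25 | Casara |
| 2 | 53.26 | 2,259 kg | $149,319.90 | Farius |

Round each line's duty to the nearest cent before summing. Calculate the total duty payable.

Line 1 (32.05, Casara, 2,425 kg, $547,298.25):
Base rate for 32.05 is $4.08/kg.
Origin Casara qualifies under the Durena–Casara agreement and 32.05 is covered: preferential rate Free applies instead.
The additional-duty order on 32.05 targets Merar, not Casara; it does not apply.
Duty = $547,298.25 × 0% = $0.00.
Line 2 (53.26, Farius, 2,259 kg, $149,319.90):
Base rate for 53.26 is $1.21/kg.
53.26 has an FTA preferential rate, but origin Farius is not Casara; base rate stands.
Duty = 2,259 × $1.21 = $2,733.39.
Total = $0.00 + $2,733.39 = $2,733.39.

$2,733.39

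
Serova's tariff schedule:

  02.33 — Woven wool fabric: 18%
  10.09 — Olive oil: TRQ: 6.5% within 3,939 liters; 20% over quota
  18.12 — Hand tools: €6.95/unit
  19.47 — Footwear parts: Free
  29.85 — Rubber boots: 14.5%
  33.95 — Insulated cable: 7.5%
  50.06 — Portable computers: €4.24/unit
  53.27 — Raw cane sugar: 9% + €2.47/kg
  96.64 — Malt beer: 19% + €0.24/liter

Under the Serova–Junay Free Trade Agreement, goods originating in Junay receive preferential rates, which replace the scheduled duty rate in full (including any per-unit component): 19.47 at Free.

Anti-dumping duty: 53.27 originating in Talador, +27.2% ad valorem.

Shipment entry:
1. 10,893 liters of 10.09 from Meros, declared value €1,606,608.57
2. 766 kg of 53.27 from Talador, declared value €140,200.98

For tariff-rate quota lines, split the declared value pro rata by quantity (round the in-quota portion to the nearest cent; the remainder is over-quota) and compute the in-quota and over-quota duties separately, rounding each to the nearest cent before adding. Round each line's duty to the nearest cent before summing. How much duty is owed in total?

€295,536.46

Line 1 (10.09, Meros, 10,893 liters, €1,606,608.57):
Code 10.09 is under a tariff-rate quota (threshold 3,939 liters). In-quota: 3,939 liters at 6.5%; over-quota: 6,954 liters at 20%.
Pro-rata value split: in-quota = €1,606,608.57 × 3,939/10,893 = €580,963.11; over-quota = €1,606,608.57 − €580,963.11 = €1,025,645.46.
In-quota duty = €580,963.11 × 6.5% = €37,762.60. Over-quota duty = €1,025,645.46 × 20% = €205,129.09.
Line duty = €37,762.60 + €205,129.09 = €242,891.69.
Line 2 (53.27, Talador, 766 kg, €140,200.98):
Base rate for 53.27 is 9% + €2.47/kg.
Additional duty on 53.27 from Talador: +27.2%. Applied ad valorem rate: 9% + 27.2% = 36.2%.
Duty = €140,200.98 × 36.2% + 766 × €2.47 = €52,644.77.
Total = €242,891.69 + €52,644.77 = €295,536.46.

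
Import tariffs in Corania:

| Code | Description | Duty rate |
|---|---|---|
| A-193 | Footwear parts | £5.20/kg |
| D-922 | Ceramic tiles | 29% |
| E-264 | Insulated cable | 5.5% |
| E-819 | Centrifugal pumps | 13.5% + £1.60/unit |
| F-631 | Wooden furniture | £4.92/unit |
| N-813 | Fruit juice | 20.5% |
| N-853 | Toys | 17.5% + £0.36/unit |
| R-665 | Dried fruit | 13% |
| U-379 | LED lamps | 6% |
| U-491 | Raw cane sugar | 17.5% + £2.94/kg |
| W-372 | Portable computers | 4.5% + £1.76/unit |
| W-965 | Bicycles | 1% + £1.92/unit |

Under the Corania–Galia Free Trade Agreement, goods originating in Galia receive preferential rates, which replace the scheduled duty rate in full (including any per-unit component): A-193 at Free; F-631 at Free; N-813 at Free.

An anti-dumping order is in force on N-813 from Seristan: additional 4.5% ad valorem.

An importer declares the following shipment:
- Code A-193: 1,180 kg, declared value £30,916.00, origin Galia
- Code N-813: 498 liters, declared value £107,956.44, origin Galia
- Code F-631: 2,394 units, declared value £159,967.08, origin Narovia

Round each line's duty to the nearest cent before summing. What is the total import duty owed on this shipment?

£11,778.48

Line 1 (A-193, Galia, 1,180 kg, £30,916.00):
Base rate for A-193 is £5.20/kg.
Origin Galia qualifies under the Corania–Galia agreement and A-193 is covered: preferential rate Free applies instead.
Duty = £30,916.00 × 0% = £0.00.
Line 2 (N-813, Galia, 498 liters, £107,956.44):
Base rate for N-813 is 20.5%.
Origin Galia qualifies under the Corania–Galia agreement and N-813 is covered: preferential rate Free applies instead.
The additional-duty order on N-813 targets Seristan, not Galia; it does not apply.
Duty = £107,956.44 × 0% = £0.00.
Line 3 (F-631, Narovia, 2,394 units, £159,967.08):
Base rate for F-631 is £4.92/unit.
F-631 has an FTA preferential rate, but origin Narovia is not Galia; base rate stands.
Duty = 2,394 × £4.92 = £11,778.48.
Total = £0.00 + £0.00 + £11,778.48 = £11,778.48.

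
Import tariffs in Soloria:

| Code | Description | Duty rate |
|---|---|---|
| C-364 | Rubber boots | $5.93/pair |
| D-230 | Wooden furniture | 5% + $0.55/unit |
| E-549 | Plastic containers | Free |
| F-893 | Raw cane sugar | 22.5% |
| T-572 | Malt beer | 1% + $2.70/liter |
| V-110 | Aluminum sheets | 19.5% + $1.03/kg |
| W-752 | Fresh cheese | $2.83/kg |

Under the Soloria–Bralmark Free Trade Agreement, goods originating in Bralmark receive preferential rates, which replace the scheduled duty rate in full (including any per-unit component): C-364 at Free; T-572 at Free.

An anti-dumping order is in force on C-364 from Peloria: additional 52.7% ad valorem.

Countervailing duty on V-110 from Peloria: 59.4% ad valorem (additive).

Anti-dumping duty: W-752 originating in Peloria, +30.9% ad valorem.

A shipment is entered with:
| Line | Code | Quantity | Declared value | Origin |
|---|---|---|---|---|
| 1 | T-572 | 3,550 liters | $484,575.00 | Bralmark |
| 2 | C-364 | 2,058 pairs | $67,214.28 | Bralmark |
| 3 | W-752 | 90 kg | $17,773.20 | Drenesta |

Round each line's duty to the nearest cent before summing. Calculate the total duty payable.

$254.70

Line 1 (T-572, Bralmark, 3,550 liters, $484,575.00):
Base rate for T-572 is 1% + $2.70/liter.
Origin Bralmark qualifies under the Soloria–Bralmark agreement and T-572 is covered: preferential rate Free applies instead.
Duty = $484,575.00 × 0% = $0.00.
Line 2 (C-364, Bralmark, 2,058 pairs, $67,214.28):
Base rate for C-364 is $5.93/pair.
Origin Bralmark qualifies under the Soloria–Bralmark agreement and C-364 is covered: preferential rate Free applies instead.
The additional-duty order on C-364 targets Peloria, not Bralmark; it does not apply.
Duty = $67,214.28 × 0% = $0.00.
Line 3 (W-752, Drenesta, 90 kg, $17,773.20):
Base rate for W-752 is $2.83/kg.
The additional-duty order on W-752 targets Peloria, not Drenesta; it does not apply.
Duty = 90 × $2.83 = $254.70.
Total = $0.00 + $0.00 + $254.70 = $254.70.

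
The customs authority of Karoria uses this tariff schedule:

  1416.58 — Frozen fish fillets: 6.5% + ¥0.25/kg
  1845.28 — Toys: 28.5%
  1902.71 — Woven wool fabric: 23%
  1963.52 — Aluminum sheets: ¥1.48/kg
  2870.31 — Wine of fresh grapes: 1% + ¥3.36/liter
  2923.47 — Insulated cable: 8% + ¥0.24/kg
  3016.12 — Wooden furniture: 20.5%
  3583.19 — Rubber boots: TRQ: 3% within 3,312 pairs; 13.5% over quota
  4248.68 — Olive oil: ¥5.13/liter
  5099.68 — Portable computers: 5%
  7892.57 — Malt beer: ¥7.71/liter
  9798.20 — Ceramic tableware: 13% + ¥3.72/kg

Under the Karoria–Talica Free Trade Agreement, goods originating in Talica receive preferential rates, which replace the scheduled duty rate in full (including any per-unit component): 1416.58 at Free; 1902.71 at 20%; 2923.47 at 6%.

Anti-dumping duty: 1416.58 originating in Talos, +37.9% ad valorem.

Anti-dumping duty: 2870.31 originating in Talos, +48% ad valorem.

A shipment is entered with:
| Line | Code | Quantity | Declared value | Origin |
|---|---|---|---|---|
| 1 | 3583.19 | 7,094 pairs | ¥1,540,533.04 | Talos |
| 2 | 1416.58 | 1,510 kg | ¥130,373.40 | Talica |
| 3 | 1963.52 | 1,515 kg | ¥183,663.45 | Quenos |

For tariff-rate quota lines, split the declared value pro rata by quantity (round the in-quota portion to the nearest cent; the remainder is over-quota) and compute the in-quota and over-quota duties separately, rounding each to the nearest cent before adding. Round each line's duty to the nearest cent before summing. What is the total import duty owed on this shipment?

Line 1 (3583.19, Talos, 7,094 pairs, ¥1,540,533.04):
Code 3583.19 is under a tariff-rate quota (threshold 3,312 pairs). In-quota: 3,312 pairs at 3%; over-quota: 3,782 pairs at 13.5%.
Pro-rata value split: in-quota = ¥1,540,533.04 × 3,312/7,094 = ¥719,233.92; over-quota = ¥1,540,533.04 − ¥719,233.92 = ¥821,299.12.
In-quota duty = ¥719,233.92 × 3% = ¥21,577.02. Over-quota duty = ¥821,299.12 × 13.5% = ¥110,875.38.
Line duty = ¥21,577.02 + ¥110,875.38 = ¥132,452.40.
Line 2 (1416.58, Talica, 1,510 kg, ¥130,373.40):
Base rate for 1416.58 is 6.5% + ¥0.25/kg.
Origin Talica qualifies under the Karoria–Talica agreement and 1416.58 is covered: preferential rate Free applies instead.
The additional-duty order on 1416.58 targets Talos, not Talica; it does not apply.
Duty = ¥130,373.40 × 0% = ¥0.00.
Line 3 (1963.52, Quenos, 1,515 kg, ¥183,663.45):
Base rate for 1963.52 is ¥1.48/kg.
Duty = 1,515 × ¥1.48 = ¥2,242.20.
Total = ¥132,452.40 + ¥0.00 + ¥2,242.20 = ¥134,694.60.

¥134,694.60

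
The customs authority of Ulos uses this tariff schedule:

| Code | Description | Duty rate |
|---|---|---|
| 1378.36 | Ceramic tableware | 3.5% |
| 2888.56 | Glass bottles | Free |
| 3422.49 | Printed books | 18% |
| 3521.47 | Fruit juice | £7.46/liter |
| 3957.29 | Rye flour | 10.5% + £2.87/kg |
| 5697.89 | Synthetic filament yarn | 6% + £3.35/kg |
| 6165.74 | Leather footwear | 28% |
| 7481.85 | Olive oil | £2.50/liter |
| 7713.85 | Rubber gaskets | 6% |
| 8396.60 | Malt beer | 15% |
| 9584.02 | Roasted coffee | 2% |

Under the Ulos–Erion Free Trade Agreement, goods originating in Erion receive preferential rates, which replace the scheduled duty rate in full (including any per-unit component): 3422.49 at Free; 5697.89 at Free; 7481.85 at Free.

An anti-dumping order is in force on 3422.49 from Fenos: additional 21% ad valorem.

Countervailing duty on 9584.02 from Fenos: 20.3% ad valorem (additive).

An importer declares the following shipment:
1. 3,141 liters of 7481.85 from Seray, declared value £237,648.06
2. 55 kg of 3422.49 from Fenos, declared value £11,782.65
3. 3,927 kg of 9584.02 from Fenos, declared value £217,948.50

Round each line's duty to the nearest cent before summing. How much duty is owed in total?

£61,050.25

Line 1 (7481.85, Seray, 3,141 liters, £237,648.06):
Base rate for 7481.85 is £2.50/liter.
7481.85 has an FTA preferential rate, but origin Seray is not Erion; base rate stands.
Duty = 3,141 × £2.50 = £7,852.50.
Line 2 (3422.49, Fenos, 55 kg, £11,782.65):
Base rate for 3422.49 is 18%.
3422.49 has an FTA preferential rate, but origin Fenos is not Erion; base rate stands.
Additional duty on 3422.49 from Fenos: +21%. Applied ad valorem rate: 18% + 21% = 39%.
Duty = £11,782.65 × 39% = £4,595.23.
Line 3 (9584.02, Fenos, 3,927 kg, £217,948.50):
Base rate for 9584.02 is 2%.
Additional duty on 9584.02 from Fenos: +20.3%. Applied ad valorem rate: 2% + 20.3% = 22.3%.
Duty = £217,948.50 × 22.3% = £48,602.52.
Total = £7,852.50 + £4,595.23 + £48,602.52 = £61,050.25.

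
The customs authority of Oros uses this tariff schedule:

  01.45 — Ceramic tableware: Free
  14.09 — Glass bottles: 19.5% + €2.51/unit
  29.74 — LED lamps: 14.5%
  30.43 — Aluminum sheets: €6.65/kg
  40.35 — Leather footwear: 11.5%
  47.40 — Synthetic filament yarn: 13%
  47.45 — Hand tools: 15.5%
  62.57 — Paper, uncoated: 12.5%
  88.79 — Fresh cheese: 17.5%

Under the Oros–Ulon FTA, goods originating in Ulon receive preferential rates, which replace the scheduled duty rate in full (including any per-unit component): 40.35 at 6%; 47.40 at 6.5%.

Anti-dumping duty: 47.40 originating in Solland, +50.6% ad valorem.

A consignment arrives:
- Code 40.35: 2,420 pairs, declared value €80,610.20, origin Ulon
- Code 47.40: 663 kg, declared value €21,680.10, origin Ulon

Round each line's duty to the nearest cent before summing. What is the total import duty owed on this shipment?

Line 1 (40.35, Ulon, 2,420 pairs, €80,610.20):
Base rate for 40.35 is 11.5%.
Origin Ulon qualifies under the Oros–Ulon agreement and 40.35 is covered: preferential rate 6% applies instead.
Duty = €80,610.20 × 6% = €4,836.61.
Line 2 (47.40, Ulon, 663 kg, €21,680.10):
Base rate for 47.40 is 13%.
Origin Ulon qualifies under the Oros–Ulon agreement and 47.40 is covered: preferential rate 6.5% applies instead.
The additional-duty order on 47.40 targets Solland, not Ulon; it does not apply.
Duty = €21,680.10 × 6.5% = €1,409.21.
Total = €4,836.61 + €1,409.21 = €6,245.82.

€6,245.82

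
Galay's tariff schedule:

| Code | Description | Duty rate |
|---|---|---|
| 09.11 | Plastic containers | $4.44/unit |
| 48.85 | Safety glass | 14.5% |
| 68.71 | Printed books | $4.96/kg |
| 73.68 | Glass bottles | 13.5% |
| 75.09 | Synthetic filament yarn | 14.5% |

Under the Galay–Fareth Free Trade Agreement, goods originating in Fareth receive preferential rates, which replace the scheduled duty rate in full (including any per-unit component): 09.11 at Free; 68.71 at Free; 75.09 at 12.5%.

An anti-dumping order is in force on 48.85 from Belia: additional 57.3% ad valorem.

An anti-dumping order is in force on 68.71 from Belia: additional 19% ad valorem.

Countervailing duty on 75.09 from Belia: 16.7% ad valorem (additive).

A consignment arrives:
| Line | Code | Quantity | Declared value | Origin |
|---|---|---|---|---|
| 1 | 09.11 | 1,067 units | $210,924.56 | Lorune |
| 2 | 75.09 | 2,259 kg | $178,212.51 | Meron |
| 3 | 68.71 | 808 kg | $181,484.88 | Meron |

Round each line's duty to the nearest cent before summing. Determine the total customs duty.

Line 1 (09.11, Lorune, 1,067 units, $210,924.56):
Base rate for 09.11 is $4.44/unit.
09.11 has an FTA preferential rate, but origin Lorune is not Fareth; base rate stands.
Duty = 1,067 × $4.44 = $4,737.48.
Line 2 (75.09, Meron, 2,259 kg, $178,212.51):
Base rate for 75.09 is 14.5%.
75.09 has an FTA preferential rate, but origin Meron is not Fareth; base rate stands.
The additional-duty order on 75.09 targets Belia, not Meron; it does not apply.
Duty = $178,212.51 × 14.5% = $25,840.81.
Line 3 (68.71, Meron, 808 kg, $181,484.88):
Base rate for 68.71 is $4.96/kg.
68.71 has an FTA preferential rate, but origin Meron is not Fareth; base rate stands.
The additional-duty order on 68.71 targets Belia, not Meron; it does not apply.
Duty = 808 × $4.96 = $4,007.68.
Total = $4,737.48 + $25,840.81 + $4,007.68 = $34,585.97.

$34,585.97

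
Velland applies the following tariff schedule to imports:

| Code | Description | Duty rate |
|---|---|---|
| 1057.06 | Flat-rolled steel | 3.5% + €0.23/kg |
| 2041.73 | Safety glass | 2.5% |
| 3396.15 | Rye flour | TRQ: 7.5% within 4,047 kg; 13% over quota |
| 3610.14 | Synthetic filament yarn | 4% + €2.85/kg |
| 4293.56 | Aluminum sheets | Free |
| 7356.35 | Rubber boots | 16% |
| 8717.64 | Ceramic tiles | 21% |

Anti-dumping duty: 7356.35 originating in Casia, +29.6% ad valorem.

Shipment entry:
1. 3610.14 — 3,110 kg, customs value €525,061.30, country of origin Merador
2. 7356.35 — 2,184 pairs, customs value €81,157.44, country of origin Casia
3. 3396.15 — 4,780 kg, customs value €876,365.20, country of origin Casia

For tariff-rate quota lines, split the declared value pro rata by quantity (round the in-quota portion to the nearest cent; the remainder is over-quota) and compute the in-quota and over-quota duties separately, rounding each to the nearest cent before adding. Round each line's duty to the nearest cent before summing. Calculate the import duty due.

€139,992.48

Line 1 (3610.14, Merador, 3,110 kg, €525,061.30):
Base rate for 3610.14 is 4% + €2.85/kg.
Duty = €525,061.30 × 4% + 3,110 × €2.85 = €29,865.95.
Line 2 (7356.35, Casia, 2,184 pairs, €81,157.44):
Base rate for 7356.35 is 16%.
Additional duty on 7356.35 from Casia: +29.6%. Applied ad valorem rate: 16% + 29.6% = 45.6%.
Duty = €81,157.44 × 45.6% = €37,007.79.
Line 3 (3396.15, Casia, 4,780 kg, €876,365.20):
Code 3396.15 is under a tariff-rate quota (threshold 4,047 kg). In-quota: 4,047 kg at 7.5%; over-quota: 733 kg at 13%.
Pro-rata value split: in-quota = €876,365.20 × 4,047/4,780 = €741,976.98; over-quota = €876,365.20 − €741,976.98 = €134,388.22.
In-quota duty = €741,976.98 × 7.5% = €55,648.27. Over-quota duty = €134,388.22 × 13% = €17,470.47.
Line duty = €55,648.27 + €17,470.47 = €73,118.74.
Total = €29,865.95 + €37,007.79 + €73,118.74 = €139,992.48.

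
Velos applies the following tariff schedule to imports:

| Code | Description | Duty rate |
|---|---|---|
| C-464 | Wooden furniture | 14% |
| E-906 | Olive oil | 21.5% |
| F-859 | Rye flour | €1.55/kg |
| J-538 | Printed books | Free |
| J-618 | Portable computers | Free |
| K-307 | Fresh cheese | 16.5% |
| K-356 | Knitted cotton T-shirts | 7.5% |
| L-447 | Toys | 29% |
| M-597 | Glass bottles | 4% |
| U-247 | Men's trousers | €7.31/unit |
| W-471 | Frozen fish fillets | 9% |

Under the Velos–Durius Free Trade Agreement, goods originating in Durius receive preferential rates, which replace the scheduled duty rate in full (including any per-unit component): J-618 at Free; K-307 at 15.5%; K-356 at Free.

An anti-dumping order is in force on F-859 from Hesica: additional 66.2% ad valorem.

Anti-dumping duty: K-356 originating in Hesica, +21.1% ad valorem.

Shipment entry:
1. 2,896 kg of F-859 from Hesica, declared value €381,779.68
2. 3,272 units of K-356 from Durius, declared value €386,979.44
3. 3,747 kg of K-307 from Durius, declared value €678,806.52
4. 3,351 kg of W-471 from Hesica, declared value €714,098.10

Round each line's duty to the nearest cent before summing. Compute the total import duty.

€426,710.79

Line 1 (F-859, Hesica, 2,896 kg, €381,779.68):
Base rate for F-859 is €1.55/kg.
Additional duty on F-859 from Hesica: +66.2% ad valorem. Applied ad valorem rate = 66.2%.
Duty = €381,779.68 × 66.2% + 2,896 × €1.55 = €257,226.95.
Line 2 (K-356, Durius, 3,272 units, €386,979.44):
Base rate for K-356 is 7.5%.
Origin Durius qualifies under the Velos–Durius agreement and K-356 is covered: preferential rate Free applies instead.
The additional-duty order on K-356 targets Hesica, not Durius; it does not apply.
Duty = €386,979.44 × 0% = €0.00.
Line 3 (K-307, Durius, 3,747 kg, €678,806.52):
Base rate for K-307 is 16.5%.
Origin Durius qualifies under the Velos–Durius agreement and K-307 is covered: preferential rate 15.5% applies instead.
Duty = €678,806.52 × 15.5% = €105,215.01.
Line 4 (W-471, Hesica, 3,351 kg, €714,098.10):
Base rate for W-471 is 9%.
Duty = €714,098.10 × 9% = €64,268.83.
Total = €257,226.95 + €0.00 + €105,215.01 + €64,268.83 = €426,710.79.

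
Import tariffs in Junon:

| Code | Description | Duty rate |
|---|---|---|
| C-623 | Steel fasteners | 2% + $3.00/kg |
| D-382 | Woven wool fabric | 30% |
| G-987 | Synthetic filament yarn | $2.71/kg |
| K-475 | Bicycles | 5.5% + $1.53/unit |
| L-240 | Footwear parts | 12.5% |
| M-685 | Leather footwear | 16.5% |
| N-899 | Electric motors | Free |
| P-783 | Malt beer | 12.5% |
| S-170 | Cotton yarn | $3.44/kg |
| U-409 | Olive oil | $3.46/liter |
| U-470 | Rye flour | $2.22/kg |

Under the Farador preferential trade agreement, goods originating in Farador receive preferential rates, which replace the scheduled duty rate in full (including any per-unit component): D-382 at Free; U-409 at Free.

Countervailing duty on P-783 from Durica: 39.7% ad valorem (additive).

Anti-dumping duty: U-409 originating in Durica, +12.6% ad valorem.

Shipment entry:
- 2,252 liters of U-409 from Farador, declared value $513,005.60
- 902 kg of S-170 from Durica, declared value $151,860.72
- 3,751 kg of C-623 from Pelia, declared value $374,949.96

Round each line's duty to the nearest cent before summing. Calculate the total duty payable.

Line 1 (U-409, Farador, 2,252 liters, $513,005.60):
Base rate for U-409 is $3.46/liter.
Origin Farador qualifies under the Junon–Farador agreement and U-409 is covered: preferential rate Free applies instead.
The additional-duty order on U-409 targets Durica, not Farador; it does not apply.
Duty = $513,005.60 × 0% = $0.00.
Line 2 (S-170, Durica, 902 kg, $151,860.72):
Base rate for S-170 is $3.44/kg.
Duty = 902 × $3.44 = $3,102.88.
Line 3 (C-623, Pelia, 3,751 kg, $374,949.96):
Base rate for C-623 is 2% + $3.00/kg.
Duty = $374,949.96 × 2% + 3,751 × $3.00 = $18,752.00.
Total = $0.00 + $3,102.88 + $18,752.00 = $21,854.88.

$21,854.88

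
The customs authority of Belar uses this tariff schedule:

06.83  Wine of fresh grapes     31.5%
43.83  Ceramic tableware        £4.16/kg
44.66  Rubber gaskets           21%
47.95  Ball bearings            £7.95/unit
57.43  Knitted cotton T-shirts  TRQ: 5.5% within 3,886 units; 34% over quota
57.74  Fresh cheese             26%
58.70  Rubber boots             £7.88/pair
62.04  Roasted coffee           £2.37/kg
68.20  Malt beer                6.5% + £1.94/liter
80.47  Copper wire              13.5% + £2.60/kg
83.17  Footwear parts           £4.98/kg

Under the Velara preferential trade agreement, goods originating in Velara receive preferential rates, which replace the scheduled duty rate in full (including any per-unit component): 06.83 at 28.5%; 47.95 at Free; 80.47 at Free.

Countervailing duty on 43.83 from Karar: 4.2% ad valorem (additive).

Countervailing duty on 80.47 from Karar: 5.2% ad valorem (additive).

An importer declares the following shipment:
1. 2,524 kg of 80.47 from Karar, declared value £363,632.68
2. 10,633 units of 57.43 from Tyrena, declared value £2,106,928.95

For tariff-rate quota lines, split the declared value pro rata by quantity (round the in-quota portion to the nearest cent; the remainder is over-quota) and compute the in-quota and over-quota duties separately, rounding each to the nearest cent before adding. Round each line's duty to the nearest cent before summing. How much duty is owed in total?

£571,464.45

Line 1 (80.47, Karar, 2,524 kg, £363,632.68):
Base rate for 80.47 is 13.5% + £2.60/kg.
80.47 has an FTA preferential rate, but origin Karar is not Velara; base rate stands.
Additional duty on 80.47 from Karar: +5.2%. Applied ad valorem rate: 13.5% + 5.2% = 18.7%.
Duty = £363,632.68 × 18.7% + 2,524 × £2.60 = £74,561.71.
Line 2 (57.43, Tyrena, 10,633 units, £2,106,928.95):
Code 57.43 is under a tariff-rate quota (threshold 3,886 units). In-quota: 3,886 units at 5.5%; over-quota: 6,747 units at 34%.
Pro-rata value split: in-quota = £2,106,928.95 × 3,886/10,633 = £770,010.90; over-quota = £2,106,928.95 − £770,010.90 = £1,336,918.05.
In-quota duty = £770,010.90 × 5.5% = £42,350.60. Over-quota duty = £1,336,918.05 × 34% = £454,552.14.
Line duty = £42,350.60 + £454,552.14 = £496,902.74.
Total = £74,561.71 + £496,902.74 = £571,464.45.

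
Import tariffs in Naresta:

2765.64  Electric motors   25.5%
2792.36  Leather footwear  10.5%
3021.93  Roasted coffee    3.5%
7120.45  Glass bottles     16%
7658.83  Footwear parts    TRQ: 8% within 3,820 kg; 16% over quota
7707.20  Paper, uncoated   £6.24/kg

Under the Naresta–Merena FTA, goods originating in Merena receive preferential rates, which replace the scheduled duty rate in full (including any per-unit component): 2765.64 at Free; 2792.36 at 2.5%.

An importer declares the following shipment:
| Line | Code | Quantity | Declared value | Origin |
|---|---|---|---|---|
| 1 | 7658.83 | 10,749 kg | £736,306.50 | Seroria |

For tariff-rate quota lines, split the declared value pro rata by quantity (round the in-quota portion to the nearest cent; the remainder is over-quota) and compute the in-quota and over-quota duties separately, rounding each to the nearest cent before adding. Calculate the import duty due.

Line 1 (7658.83, Seroria, 10,749 kg, £736,306.50):
Code 7658.83 is under a tariff-rate quota (threshold 3,820 kg). In-quota: 3,820 kg at 8%; over-quota: 6,929 kg at 16%.
Pro-rata value split: in-quota = £736,306.50 × 3,820/10,749 = £261,670.00; over-quota = £736,306.50 − £261,670.00 = £474,636.50.
In-quota duty = £261,670.00 × 8% = £20,933.60. Over-quota duty = £474,636.50 × 16% = £75,941.84.
Line duty = £20,933.60 + £75,941.84 = £96,875.44.

£96,875.44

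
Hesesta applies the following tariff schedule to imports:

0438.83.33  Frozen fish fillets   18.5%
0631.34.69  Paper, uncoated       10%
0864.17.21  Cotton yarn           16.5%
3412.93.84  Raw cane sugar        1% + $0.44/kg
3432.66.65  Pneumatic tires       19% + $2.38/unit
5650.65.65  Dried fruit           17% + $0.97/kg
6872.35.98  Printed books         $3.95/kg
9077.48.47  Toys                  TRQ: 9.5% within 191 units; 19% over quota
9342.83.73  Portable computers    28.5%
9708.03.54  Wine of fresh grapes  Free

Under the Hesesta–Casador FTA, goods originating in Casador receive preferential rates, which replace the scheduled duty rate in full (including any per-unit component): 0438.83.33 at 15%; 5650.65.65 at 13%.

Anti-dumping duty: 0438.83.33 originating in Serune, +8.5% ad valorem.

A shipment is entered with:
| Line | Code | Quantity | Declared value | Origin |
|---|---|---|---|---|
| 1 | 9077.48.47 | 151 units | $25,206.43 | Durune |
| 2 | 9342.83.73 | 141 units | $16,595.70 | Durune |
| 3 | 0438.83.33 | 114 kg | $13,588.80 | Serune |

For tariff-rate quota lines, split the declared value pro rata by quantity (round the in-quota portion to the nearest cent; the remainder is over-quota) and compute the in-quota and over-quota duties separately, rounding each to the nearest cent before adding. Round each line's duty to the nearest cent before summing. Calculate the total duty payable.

$10,793.36

Line 1 (9077.48.47, Durune, 151 units, $25,206.43):
Code 9077.48.47 is under a tariff-rate quota (threshold 191 units). Quantity 151 units is within the quota, so the in-quota rate 9.5% applies to the full value.
Duty = $25,206.43 × 9.5% = $2,394.61.
Line 2 (9342.83.73, Durune, 141 units, $16,595.70):
Base rate for 9342.83.73 is 28.5%.
Duty = $16,595.70 × 28.5% = $4,729.77.
Line 3 (0438.83.33, Serune, 114 kg, $13,588.80):
Base rate for 0438.83.33 is 18.5%.
0438.83.33 has an FTA preferential rate, but origin Serune is not Casador; base rate stands.
Additional duty on 0438.83.33 from Serune: +8.5%. Applied ad valorem rate: 18.5% + 8.5% = 27%.
Duty = $13,588.80 × 27% = $3,668.98.
Total = $2,394.61 + $4,729.77 + $3,668.98 = $10,793.36.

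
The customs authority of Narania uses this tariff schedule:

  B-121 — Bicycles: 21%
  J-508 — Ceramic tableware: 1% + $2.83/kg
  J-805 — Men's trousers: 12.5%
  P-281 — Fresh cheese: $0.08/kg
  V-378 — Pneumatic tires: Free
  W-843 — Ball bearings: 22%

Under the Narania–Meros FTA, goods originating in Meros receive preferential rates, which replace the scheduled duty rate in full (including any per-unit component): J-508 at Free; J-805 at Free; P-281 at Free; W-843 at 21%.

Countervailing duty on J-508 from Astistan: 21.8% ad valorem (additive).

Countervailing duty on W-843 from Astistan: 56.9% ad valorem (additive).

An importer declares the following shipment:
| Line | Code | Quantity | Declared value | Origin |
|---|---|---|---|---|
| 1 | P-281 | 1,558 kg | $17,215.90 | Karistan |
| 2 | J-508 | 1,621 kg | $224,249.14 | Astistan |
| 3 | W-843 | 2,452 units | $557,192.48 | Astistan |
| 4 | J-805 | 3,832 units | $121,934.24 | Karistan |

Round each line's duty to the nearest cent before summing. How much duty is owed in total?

Line 1 (P-281, Karistan, 1,558 kg, $17,215.90):
Base rate for P-281 is $0.08/kg.
P-281 has an FTA preferential rate, but origin Karistan is not Meros; base rate stands.
Duty = 1,558 × $0.08 = $124.64.
Line 2 (J-508, Astistan, 1,621 kg, $224,249.14):
Base rate for J-508 is 1% + $2.83/kg.
J-508 has an FTA preferential rate, but origin Astistan is not Meros; base rate stands.
Additional duty on J-508 from Astistan: +21.8%. Applied ad valorem rate: 1% + 21.8% = 22.8%.
Duty = $224,249.14 × 22.8% + 1,621 × $2.83 = $55,716.23.
Line 3 (W-843, Astistan, 2,452 units, $557,192.48):
Base rate for W-843 is 22%.
W-843 has an FTA preferential rate, but origin Astistan is not Meros; base rate stands.
Additional duty on W-843 from Astistan: +56.9%. Applied ad valorem rate: 22% + 56.9% = 78.9%.
Duty = $557,192.48 × 78.9% = $439,624.87.
Line 4 (J-805, Karistan, 3,832 units, $121,934.24):
Base rate for J-805 is 12.5%.
J-805 has an FTA preferential rate, but origin Karistan is not Meros; base rate stands.
Duty = $121,934.24 × 12.5% = $15,241.78.
Total = $124.64 + $55,716.23 + $439,624.87 + $15,241.78 = $510,707.52.

$510,707.52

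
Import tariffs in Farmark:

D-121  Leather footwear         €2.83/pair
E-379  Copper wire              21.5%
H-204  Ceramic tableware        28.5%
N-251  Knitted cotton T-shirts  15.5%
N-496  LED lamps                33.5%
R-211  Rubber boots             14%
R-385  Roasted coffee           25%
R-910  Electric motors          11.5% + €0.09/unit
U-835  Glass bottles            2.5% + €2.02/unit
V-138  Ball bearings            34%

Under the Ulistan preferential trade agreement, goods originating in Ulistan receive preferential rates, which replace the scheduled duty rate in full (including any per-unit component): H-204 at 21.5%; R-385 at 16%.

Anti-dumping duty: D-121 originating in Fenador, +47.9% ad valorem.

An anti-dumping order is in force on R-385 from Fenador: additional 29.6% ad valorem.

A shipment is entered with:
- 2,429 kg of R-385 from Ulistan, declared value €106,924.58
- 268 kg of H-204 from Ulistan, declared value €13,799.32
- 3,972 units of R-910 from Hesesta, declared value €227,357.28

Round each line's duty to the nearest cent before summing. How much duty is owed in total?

Line 1 (R-385, Ulistan, 2,429 kg, €106,924.58):
Base rate for R-385 is 25%.
Origin Ulistan qualifies under the Farmark–Ulistan agreement and R-385 is covered: preferential rate 16% applies instead.
The additional-duty order on R-385 targets Fenador, not Ulistan; it does not apply.
Duty = €106,924.58 × 16% = €17,107.93.
Line 2 (H-204, Ulistan, 268 kg, €13,799.32):
Base rate for H-204 is 28.5%.
Origin Ulistan qualifies under the Farmark–Ulistan agreement and H-204 is covered: preferential rate 21.5% applies instead.
Duty = €13,799.32 × 21.5% = €2,966.85.
Line 3 (R-910, Hesesta, 3,972 units, €227,357.28):
Base rate for R-910 is 11.5% + €0.09/unit.
Duty = €227,357.28 × 11.5% + 3,972 × €0.09 = €26,503.57.
Total = €17,107.93 + €2,966.85 + €26,503.57 = €46,578.35.

€46,578.35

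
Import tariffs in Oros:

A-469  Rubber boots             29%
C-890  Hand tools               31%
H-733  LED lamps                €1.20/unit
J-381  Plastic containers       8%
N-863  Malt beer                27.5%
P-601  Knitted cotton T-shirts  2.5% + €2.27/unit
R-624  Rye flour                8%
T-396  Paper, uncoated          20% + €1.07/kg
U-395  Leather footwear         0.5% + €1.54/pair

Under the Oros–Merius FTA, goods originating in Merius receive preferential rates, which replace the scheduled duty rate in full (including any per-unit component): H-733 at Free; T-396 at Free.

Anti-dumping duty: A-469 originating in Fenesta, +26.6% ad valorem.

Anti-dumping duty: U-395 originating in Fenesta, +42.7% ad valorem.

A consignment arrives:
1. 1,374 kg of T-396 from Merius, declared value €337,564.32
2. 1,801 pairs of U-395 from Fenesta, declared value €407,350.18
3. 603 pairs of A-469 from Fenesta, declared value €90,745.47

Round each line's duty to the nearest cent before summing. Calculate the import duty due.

Line 1 (T-396, Merius, 1,374 kg, €337,564.32):
Base rate for T-396 is 20% + €1.07/kg.
Origin Merius qualifies under the Oros–Merius agreement and T-396 is covered: preferential rate Free applies instead.
Duty = €337,564.32 × 0% = €0.00.
Line 2 (U-395, Fenesta, 1,801 pairs, €407,350.18):
Base rate for U-395 is 0.5% + €1.54/pair.
Additional duty on U-395 from Fenesta: +42.7%. Applied ad valorem rate: 0.5% + 42.7% = 43.2%.
Duty = €407,350.18 × 43.2% + 1,801 × €1.54 = €178,748.82.
Line 3 (A-469, Fenesta, 603 pairs, €90,745.47):
Base rate for A-469 is 29%.
Additional duty on A-469 from Fenesta: +26.6%. Applied ad valorem rate: 29% + 26.6% = 55.6%.
Duty = €90,745.47 × 55.6% = €50,454.48.
Total = €0.00 + €178,748.82 + €50,454.48 = €229,203.30.

€229,203.30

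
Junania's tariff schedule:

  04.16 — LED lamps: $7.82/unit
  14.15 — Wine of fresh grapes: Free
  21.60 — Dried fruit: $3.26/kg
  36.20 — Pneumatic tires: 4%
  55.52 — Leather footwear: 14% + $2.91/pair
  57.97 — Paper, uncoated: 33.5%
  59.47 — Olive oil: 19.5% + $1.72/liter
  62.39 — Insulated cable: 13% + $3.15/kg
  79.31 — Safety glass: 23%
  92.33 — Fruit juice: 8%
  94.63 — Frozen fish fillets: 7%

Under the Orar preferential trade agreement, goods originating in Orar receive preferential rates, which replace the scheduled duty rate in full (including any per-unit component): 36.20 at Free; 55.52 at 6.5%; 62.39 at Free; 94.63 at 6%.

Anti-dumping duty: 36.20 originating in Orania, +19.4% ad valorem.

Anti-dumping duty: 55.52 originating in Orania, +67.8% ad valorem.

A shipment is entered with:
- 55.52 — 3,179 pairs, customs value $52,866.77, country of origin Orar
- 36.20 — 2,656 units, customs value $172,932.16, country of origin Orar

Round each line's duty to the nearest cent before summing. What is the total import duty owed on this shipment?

$3,436.34

Line 1 (55.52, Orar, 3,179 pairs, $52,866.77):
Base rate for 55.52 is 14% + $2.91/pair.
Origin Orar qualifies under the Junania–Orar agreement and 55.52 is covered: preferential rate 6.5% applies instead.
The additional-duty order on 55.52 targets Orania, not Orar; it does not apply.
Duty = $52,866.77 × 6.5% = $3,436.34.
Line 2 (36.20, Orar, 2,656 units, $172,932.16):
Base rate for 36.20 is 4%.
Origin Orar qualifies under the Junania–Orar agreement and 36.20 is covered: preferential rate Free applies instead.
The additional-duty order on 36.20 targets Orania, not Orar; it does not apply.
Duty = $172,932.16 × 0% = $0.00.
Total = $3,436.34 + $0.00 = $3,436.34.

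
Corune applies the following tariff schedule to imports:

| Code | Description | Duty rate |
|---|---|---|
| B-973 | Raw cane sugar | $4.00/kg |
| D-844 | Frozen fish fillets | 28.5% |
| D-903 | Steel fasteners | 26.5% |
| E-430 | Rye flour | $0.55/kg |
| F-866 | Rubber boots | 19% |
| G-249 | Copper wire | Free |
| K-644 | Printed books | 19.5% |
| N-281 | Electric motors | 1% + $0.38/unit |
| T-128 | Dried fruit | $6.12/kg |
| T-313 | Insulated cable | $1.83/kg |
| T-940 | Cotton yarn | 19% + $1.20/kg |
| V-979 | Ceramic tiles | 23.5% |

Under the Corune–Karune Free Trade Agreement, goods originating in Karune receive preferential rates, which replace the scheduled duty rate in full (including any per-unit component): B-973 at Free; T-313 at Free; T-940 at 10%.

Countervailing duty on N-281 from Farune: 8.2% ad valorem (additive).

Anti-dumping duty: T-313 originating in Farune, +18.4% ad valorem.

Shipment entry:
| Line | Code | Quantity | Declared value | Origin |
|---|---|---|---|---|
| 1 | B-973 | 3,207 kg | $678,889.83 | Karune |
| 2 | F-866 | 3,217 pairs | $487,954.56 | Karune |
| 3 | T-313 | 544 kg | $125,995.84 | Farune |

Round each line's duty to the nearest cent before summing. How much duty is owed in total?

Line 1 (B-973, Karune, 3,207 kg, $678,889.83):
Base rate for B-973 is $4.00/kg.
Origin Karune qualifies under the Corune–Karune agreement and B-973 is covered: preferential rate Free applies instead.
Duty = $678,889.83 × 0% = $0.00.
Line 2 (F-866, Karune, 3,217 pairs, $487,954.56):
Base rate for F-866 is 19%.
Origin Karune is the FTA partner but F-866 is not on the preference list; base rate stands.
Duty = $487,954.56 × 19% = $92,711.37.
Line 3 (T-313, Farune, 544 kg, $125,995.84):
Base rate for T-313 is $1.83/kg.
T-313 has an FTA preferential rate, but origin Farune is not Karune; base rate stands.
Additional duty on T-313 from Farune: +18.4% ad valorem. Applied ad valorem rate = 18.4%.
Duty = $125,995.84 × 18.4% + 544 × $1.83 = $24,178.75.
Total = $0.00 + $92,711.37 + $24,178.75 = $116,890.12.

$116,890.12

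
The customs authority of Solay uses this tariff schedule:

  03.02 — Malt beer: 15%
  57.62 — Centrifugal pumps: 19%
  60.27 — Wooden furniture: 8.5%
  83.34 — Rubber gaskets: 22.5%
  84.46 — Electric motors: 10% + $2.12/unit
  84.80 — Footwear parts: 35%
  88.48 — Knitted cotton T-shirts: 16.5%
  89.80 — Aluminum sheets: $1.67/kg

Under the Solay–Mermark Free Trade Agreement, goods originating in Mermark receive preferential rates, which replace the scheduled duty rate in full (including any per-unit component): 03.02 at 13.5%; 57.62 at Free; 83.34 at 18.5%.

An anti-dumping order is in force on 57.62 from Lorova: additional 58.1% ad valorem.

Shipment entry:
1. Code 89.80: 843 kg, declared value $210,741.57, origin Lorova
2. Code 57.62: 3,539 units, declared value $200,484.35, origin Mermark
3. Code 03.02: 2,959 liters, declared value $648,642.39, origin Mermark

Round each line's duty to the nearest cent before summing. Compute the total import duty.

Line 1 (89.80, Lorova, 843 kg, $210,741.57):
Base rate for 89.80 is $1.67/kg.
Duty = 843 × $1.67 = $1,407.81.
Line 2 (57.62, Mermark, 3,539 units, $200,484.35):
Base rate for 57.62 is 19%.
Origin Mermark qualifies under the Solay–Mermark agreement and 57.62 is covered: preferential rate Free applies instead.
The additional-duty order on 57.62 targets Lorova, not Mermark; it does not apply.
Duty = $200,484.35 × 0% = $0.00.
Line 3 (03.02, Mermark, 2,959 liters, $648,642.39):
Base rate for 03.02 is 15%.
Origin Mermark qualifies under the Solay–Mermark agreement and 03.02 is covered: preferential rate 13.5% applies instead.
Duty = $648,642.39 × 13.5% = $87,566.72.
Total = $1,407.81 + $0.00 + $87,566.72 = $88,974.53.

$88,974.53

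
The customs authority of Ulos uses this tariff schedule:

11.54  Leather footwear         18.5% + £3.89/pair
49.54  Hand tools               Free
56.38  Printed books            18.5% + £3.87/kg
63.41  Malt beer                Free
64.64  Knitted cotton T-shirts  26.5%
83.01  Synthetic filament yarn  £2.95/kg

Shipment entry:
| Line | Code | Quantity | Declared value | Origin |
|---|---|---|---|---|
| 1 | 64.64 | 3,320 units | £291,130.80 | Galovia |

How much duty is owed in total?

£77,149.66

Line 1 (64.64, Galovia, 3,320 units, £291,130.80):
Base rate for 64.64 is 26.5%.
Duty = £291,130.80 × 26.5% = £77,149.66.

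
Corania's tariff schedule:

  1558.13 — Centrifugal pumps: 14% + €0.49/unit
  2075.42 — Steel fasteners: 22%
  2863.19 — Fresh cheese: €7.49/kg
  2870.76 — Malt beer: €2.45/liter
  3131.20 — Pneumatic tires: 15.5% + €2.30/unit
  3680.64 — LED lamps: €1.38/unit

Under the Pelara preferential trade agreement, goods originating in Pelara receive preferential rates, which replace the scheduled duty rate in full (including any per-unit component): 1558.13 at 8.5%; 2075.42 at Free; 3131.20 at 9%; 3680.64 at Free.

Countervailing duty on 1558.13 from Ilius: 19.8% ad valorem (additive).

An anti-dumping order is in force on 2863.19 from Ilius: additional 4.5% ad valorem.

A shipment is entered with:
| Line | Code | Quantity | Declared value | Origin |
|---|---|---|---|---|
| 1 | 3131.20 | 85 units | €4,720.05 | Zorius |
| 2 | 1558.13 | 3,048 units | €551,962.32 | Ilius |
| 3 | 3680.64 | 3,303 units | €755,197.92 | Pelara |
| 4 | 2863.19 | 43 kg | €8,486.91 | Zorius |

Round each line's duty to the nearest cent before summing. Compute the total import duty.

€189,305.96

Line 1 (3131.20, Zorius, 85 units, €4,720.05):
Base rate for 3131.20 is 15.5% + €2.30/unit.
3131.20 has an FTA preferential rate, but origin Zorius is not Pelara; base rate stands.
Duty = €4,720.05 × 15.5% + 85 × €2.30 = €927.11.
Line 2 (1558.13, Ilius, 3,048 units, €551,962.32):
Base rate for 1558.13 is 14% + €0.49/unit.
1558.13 has an FTA preferential rate, but origin Ilius is not Pelara; base rate stands.
Additional duty on 1558.13 from Ilius: +19.8%. Applied ad valorem rate: 14% + 19.8% = 33.8%.
Duty = €551,962.32 × 33.8% + 3,048 × €0.49 = €188,056.78.
Line 3 (3680.64, Pelara, 3,303 units, €755,197.92):
Base rate for 3680.64 is €1.38/unit.
Origin Pelara qualifies under the Corania–Pelara agreement and 3680.64 is covered: preferential rate Free applies instead.
Duty = €755,197.92 × 0% = €0.00.
Line 4 (2863.19, Zorius, 43 kg, €8,486.91):
Base rate for 2863.19 is €7.49/kg.
The additional-duty order on 2863.19 targets Ilius, not Zorius; it does not apply.
Duty = 43 × €7.49 = €322.07.
Total = €927.11 + €188,056.78 + €0.00 + €322.07 = €189,305.96.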